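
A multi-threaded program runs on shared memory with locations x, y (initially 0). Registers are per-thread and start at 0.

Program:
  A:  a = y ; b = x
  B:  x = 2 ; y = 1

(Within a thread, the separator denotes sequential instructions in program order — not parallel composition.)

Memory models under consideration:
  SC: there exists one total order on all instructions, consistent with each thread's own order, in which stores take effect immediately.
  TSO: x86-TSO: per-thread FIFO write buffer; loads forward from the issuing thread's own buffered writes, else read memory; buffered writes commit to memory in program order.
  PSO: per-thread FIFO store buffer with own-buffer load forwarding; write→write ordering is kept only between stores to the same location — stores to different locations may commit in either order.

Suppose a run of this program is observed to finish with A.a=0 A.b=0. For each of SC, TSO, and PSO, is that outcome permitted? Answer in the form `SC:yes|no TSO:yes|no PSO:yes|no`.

SC:yes TSO:yes PSO:yes

outcome vector order: (A.a,A.b)
SC (3): 00, 02, 12
TSO (3): 00, 02, 12
PSO (4): 00, 02, 10, 12
target 00 ∈ {SC,TSO,PSO}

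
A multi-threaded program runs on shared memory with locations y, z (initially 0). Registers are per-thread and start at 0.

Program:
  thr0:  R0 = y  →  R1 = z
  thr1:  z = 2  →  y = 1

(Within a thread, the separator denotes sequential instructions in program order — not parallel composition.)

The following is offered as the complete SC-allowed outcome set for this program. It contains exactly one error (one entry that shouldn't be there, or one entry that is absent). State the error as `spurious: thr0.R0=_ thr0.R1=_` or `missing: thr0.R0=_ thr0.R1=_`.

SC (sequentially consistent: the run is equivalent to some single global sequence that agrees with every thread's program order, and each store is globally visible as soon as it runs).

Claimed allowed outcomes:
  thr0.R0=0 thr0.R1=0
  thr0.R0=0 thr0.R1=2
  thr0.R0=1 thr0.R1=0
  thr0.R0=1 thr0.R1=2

outcome vector order: (thr0.R0,thr0.R1)
SC: 3 outcomes — {00 02 12}
claimed∖SC = {10}

spurious: thr0.R0=1 thr0.R1=0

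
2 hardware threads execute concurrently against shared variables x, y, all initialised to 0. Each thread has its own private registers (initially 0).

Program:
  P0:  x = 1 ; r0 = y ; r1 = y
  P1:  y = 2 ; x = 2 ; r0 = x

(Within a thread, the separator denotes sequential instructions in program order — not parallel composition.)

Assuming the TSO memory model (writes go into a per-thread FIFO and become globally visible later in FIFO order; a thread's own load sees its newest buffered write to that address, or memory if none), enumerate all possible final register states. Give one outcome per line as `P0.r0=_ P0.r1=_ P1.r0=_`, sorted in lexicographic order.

outcome vector order: (P0.r0,P0.r1,P1.r0)
|TSO outcomes| = 6

P0.r0=0 P0.r1=0 P1.r0=1
P0.r0=0 P0.r1=0 P1.r0=2
P0.r0=0 P0.r1=2 P1.r0=1
P0.r0=0 P0.r1=2 P1.r0=2
P0.r0=2 P0.r1=2 P1.r0=1
P0.r0=2 P0.r1=2 P1.r0=2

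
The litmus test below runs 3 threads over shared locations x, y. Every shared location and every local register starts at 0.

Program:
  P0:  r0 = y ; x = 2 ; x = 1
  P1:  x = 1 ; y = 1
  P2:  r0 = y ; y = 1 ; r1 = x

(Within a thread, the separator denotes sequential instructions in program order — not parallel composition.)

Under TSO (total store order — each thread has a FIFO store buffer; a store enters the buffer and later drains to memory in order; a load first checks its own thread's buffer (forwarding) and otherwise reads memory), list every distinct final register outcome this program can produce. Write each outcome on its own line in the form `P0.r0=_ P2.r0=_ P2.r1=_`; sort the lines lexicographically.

outcome vector order: (P0.r0,P2.r0,P2.r1)
|TSO outcomes| = 10

P0.r0=0 P2.r0=0 P2.r1=0
P0.r0=0 P2.r0=0 P2.r1=1
P0.r0=0 P2.r0=0 P2.r1=2
P0.r0=0 P2.r0=1 P2.r1=1
P0.r0=0 P2.r0=1 P2.r1=2
P0.r0=1 P2.r0=0 P2.r1=0
P0.r0=1 P2.r0=0 P2.r1=1
P0.r0=1 P2.r0=0 P2.r1=2
P0.r0=1 P2.r0=1 P2.r1=1
P0.r0=1 P2.r0=1 P2.r1=2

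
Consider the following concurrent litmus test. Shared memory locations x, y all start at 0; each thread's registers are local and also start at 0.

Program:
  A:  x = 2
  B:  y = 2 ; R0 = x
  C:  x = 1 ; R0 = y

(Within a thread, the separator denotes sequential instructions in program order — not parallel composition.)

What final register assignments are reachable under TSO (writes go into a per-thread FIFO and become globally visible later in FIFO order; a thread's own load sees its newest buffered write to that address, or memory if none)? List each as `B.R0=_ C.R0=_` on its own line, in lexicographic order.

B.R0=0 C.R0=0
B.R0=0 C.R0=2
B.R0=1 C.R0=0
B.R0=1 C.R0=2
B.R0=2 C.R0=0
B.R0=2 C.R0=2

outcome vector order: (B.R0,C.R0)
|TSO outcomes| = 6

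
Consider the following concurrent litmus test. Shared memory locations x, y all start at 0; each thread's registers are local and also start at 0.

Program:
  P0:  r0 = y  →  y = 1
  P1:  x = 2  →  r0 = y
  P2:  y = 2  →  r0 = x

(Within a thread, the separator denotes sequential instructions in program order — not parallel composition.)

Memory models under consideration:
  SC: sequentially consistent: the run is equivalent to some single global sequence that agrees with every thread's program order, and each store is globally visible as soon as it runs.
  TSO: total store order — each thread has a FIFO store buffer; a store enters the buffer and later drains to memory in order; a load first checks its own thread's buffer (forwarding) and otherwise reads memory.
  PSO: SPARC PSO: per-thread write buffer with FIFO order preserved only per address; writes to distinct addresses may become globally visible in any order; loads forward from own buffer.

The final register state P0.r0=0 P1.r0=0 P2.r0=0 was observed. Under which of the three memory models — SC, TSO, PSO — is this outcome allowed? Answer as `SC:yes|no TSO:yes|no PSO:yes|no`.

outcome vector order: (P0.r0,P1.r0,P2.r0)
SC (10): (0,0,2); (0,1,0); (0,1,2); (0,2,0); (0,2,2); (2,0,2); (2,1,0); (2,1,2); (2,2,0); (2,2,2)
TSO (12): (0,0,0); (0,0,2); (0,1,0); (0,1,2); (0,2,0); (0,2,2); (2,0,0); (2,0,2); (2,1,0); (2,1,2); (2,2,0); (2,2,2)
PSO (12): (0,0,0); (0,0,2); (0,1,0); (0,1,2); (0,2,0); (0,2,2); (2,0,0); (2,0,2); (2,1,0); (2,1,2); (2,2,0); (2,2,2)
target (0,0,0) ∈ {TSO,PSO}

SC:no TSO:yes PSO:yes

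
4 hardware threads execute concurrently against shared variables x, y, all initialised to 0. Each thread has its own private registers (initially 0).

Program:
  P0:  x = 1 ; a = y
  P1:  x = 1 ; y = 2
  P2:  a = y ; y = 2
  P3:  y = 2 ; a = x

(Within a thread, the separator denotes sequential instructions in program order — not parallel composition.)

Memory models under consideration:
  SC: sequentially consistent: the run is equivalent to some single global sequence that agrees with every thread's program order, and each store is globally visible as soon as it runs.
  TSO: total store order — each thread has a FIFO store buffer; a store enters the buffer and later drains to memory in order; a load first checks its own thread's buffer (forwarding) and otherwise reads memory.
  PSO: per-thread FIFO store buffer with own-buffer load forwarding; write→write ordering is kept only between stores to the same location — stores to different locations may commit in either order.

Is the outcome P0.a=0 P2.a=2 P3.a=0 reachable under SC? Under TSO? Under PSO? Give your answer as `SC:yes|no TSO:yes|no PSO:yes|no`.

SC:no TSO:yes PSO:yes

outcome vector order: (P0.a,P2.a,P3.a)
SC (6): <0 0 1>; <0 2 1>; <2 0 0>; <2 0 1>; <2 2 0>; <2 2 1>
TSO (8): <0 0 0>; <0 0 1>; <0 2 0>; <0 2 1>; <2 0 0>; <2 0 1>; <2 2 0>; <2 2 1>
PSO (8): <0 0 0>; <0 0 1>; <0 2 0>; <0 2 1>; <2 0 0>; <2 0 1>; <2 2 0>; <2 2 1>
target <0 2 0> ∈ {TSO,PSO}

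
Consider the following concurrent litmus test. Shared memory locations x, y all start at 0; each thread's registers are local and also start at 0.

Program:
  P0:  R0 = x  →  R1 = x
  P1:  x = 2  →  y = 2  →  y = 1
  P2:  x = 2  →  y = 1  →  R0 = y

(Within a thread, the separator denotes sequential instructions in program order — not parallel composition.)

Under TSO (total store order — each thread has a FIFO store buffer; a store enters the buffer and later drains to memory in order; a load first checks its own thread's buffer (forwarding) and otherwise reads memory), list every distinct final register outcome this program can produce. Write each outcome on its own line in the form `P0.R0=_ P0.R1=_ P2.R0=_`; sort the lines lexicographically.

outcome vector order: (P0.R0,P0.R1,P2.R0)
|TSO outcomes| = 6

P0.R0=0 P0.R1=0 P2.R0=1
P0.R0=0 P0.R1=0 P2.R0=2
P0.R0=0 P0.R1=2 P2.R0=1
P0.R0=0 P0.R1=2 P2.R0=2
P0.R0=2 P0.R1=2 P2.R0=1
P0.R0=2 P0.R1=2 P2.R0=2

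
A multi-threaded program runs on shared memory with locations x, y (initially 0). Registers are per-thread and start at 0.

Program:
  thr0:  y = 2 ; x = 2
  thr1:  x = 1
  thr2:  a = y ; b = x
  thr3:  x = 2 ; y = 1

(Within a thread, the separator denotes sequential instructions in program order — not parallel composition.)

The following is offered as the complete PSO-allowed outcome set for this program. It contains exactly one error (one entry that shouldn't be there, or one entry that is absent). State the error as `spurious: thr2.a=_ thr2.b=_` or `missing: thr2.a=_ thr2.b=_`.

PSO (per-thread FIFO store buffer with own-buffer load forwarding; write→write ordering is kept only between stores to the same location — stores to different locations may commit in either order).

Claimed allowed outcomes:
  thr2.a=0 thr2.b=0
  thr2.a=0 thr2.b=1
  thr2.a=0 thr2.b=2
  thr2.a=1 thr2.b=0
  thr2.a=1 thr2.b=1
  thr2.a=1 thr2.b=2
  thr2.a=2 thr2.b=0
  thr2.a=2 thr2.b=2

missing: thr2.a=2 thr2.b=1

outcome vector order: (thr2.a,thr2.b)
[PSO] allowed = {<0 0>; <0 1>; <0 2>; <1 0>; <1 1>; <1 2>; <2 0>; <2 1>; <2 2>}
PSO∖claimed = {<2 1>}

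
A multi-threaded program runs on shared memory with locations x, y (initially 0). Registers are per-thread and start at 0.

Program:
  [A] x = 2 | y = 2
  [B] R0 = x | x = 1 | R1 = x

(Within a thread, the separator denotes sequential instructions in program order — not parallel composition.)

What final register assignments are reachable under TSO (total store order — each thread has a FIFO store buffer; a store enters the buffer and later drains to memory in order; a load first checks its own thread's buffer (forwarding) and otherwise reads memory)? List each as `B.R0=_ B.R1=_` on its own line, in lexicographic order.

B.R0=0 B.R1=1
B.R0=0 B.R1=2
B.R0=2 B.R1=1

outcome vector order: (B.R0,B.R1)
|TSO outcomes| = 3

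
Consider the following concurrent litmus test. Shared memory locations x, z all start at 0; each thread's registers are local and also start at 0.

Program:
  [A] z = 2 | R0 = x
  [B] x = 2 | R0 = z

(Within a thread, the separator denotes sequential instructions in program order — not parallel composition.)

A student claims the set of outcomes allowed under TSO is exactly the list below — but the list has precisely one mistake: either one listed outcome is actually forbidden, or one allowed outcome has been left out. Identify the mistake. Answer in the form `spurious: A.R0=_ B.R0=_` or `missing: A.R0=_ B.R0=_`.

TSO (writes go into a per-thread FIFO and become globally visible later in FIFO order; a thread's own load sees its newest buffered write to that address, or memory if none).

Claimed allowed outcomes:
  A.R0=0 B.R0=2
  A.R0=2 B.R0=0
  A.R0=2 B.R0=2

missing: A.R0=0 B.R0=0

outcome vector order: (A.R0,B.R0)
TSO (4): (0,0) (0,2) (2,0) (2,2)
TSO∖claimed = {(0,0)}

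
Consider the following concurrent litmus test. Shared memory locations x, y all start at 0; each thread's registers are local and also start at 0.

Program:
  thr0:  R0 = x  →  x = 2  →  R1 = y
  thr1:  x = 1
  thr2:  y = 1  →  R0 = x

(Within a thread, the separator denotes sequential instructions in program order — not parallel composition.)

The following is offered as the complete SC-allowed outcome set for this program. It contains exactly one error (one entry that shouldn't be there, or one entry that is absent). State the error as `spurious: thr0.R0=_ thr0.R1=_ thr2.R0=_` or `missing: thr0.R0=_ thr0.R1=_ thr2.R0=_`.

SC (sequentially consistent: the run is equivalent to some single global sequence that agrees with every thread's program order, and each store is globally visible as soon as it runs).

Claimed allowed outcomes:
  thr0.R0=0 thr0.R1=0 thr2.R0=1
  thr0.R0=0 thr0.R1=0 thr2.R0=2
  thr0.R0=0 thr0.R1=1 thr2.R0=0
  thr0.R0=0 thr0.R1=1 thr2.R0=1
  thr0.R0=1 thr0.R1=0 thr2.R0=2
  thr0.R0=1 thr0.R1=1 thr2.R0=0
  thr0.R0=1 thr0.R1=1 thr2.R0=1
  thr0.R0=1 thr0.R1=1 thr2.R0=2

outcome vector order: (thr0.R0,thr0.R1,thr2.R0)
SC: 9 outcomes — {0/0/1, 0/0/2, 0/1/0, 0/1/1, 0/1/2, 1/0/2, 1/1/0, 1/1/1, 1/1/2}
SC∖claimed = {0/1/2}

missing: thr0.R0=0 thr0.R1=1 thr2.R0=2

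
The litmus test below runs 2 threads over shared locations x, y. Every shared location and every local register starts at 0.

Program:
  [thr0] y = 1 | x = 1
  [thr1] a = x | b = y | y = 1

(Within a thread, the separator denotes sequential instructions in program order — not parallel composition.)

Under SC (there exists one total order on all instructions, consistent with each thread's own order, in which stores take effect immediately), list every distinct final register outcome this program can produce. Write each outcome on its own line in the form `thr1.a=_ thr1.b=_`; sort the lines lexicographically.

thr1.a=0 thr1.b=0
thr1.a=0 thr1.b=1
thr1.a=1 thr1.b=1

outcome vector order: (thr1.a,thr1.b)
|SC outcomes| = 3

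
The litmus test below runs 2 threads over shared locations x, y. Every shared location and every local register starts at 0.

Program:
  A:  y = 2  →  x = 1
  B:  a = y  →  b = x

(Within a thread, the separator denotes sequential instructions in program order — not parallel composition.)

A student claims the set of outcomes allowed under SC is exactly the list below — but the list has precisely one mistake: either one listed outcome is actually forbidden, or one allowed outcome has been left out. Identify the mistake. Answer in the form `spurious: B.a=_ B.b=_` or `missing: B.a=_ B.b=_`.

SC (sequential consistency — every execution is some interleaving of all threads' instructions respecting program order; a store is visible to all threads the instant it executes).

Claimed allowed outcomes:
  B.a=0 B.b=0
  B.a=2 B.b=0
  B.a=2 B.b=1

outcome vector order: (B.a,B.b)
[SC] allowed = {0/0; 0/1; 2/0; 2/1}
SC∖claimed = {0/1}

missing: B.a=0 B.b=1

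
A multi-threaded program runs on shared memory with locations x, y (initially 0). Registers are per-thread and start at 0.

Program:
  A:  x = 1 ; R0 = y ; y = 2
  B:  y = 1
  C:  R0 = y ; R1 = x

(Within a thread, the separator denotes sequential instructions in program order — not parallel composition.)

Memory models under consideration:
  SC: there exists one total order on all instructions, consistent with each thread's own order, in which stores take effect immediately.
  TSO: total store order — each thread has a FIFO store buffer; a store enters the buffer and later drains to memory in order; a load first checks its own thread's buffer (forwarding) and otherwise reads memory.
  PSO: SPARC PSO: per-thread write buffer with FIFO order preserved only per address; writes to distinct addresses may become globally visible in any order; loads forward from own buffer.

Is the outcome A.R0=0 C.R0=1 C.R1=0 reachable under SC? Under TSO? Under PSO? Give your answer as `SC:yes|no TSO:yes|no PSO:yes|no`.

SC:no TSO:yes PSO:yes

outcome vector order: (A.R0,C.R0,C.R1)
SC: 9 outcomes — {(0,0,0), (0,0,1), (0,1,1), (0,2,1), (1,0,0), (1,0,1), (1,1,0), (1,1,1), (1,2,1)}
TSO: 10 outcomes — {(0,0,0), (0,0,1), (0,1,0), (0,1,1), (0,2,1), (1,0,0), (1,0,1), (1,1,0), (1,1,1), (1,2,1)}
PSO: 12 outcomes — {(0,0,0), (0,0,1), (0,1,0), (0,1,1), (0,2,0), (0,2,1), (1,0,0), (1,0,1), (1,1,0), (1,1,1), (1,2,0), (1,2,1)}
target (0,1,0) ∈ {TSO,PSO}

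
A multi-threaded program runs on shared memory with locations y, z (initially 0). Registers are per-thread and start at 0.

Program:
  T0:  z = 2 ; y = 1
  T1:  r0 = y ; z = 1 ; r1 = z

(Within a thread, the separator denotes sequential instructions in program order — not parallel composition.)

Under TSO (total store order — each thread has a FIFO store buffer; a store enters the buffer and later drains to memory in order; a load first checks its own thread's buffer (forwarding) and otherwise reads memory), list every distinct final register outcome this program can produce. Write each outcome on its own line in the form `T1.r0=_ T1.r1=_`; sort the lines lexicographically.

outcome vector order: (T1.r0,T1.r1)
|TSO outcomes| = 3

T1.r0=0 T1.r1=1
T1.r0=0 T1.r1=2
T1.r0=1 T1.r1=1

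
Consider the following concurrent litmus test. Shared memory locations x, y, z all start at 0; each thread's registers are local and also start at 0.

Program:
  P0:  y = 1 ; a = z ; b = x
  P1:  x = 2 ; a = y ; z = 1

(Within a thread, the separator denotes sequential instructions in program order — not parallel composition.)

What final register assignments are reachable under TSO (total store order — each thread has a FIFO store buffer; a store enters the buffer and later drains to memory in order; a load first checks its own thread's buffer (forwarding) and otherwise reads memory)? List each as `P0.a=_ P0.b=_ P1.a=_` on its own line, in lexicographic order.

outcome vector order: (P0.a,P0.b,P1.a)
|TSO outcomes| = 6

P0.a=0 P0.b=0 P1.a=0
P0.a=0 P0.b=0 P1.a=1
P0.a=0 P0.b=2 P1.a=0
P0.a=0 P0.b=2 P1.a=1
P0.a=1 P0.b=2 P1.a=0
P0.a=1 P0.b=2 P1.a=1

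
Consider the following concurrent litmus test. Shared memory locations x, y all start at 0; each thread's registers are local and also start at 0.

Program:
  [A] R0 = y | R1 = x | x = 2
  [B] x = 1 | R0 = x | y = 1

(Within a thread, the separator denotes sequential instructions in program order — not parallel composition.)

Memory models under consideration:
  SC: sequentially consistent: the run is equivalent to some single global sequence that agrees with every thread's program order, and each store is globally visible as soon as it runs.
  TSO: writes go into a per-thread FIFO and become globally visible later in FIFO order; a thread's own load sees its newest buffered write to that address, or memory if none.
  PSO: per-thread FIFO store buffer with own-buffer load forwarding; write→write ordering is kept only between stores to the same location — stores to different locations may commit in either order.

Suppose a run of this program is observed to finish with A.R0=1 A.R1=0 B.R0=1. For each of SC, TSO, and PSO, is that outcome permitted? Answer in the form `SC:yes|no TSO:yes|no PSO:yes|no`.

SC:no TSO:no PSO:yes

outcome vector order: (A.R0,A.R1,B.R0)
SC (5): <0 0 1>; <0 0 2>; <0 1 1>; <0 1 2>; <1 1 1>
TSO (5): <0 0 1>; <0 0 2>; <0 1 1>; <0 1 2>; <1 1 1>
PSO (6): <0 0 1>; <0 0 2>; <0 1 1>; <0 1 2>; <1 0 1>; <1 1 1>
target <1 0 1> ∈ {PSO}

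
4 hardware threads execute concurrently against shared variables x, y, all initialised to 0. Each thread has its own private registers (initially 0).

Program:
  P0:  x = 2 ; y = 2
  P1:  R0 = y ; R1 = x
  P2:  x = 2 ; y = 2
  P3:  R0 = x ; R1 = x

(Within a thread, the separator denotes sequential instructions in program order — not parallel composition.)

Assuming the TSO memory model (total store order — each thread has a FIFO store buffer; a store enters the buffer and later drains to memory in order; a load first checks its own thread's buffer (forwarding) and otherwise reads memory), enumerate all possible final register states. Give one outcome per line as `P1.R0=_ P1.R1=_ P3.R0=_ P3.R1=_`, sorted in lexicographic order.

outcome vector order: (P1.R0,P1.R1,P3.R0,P3.R1)
|TSO outcomes| = 9

P1.R0=0 P1.R1=0 P3.R0=0 P3.R1=0
P1.R0=0 P1.R1=0 P3.R0=0 P3.R1=2
P1.R0=0 P1.R1=0 P3.R0=2 P3.R1=2
P1.R0=0 P1.R1=2 P3.R0=0 P3.R1=0
P1.R0=0 P1.R1=2 P3.R0=0 P3.R1=2
P1.R0=0 P1.R1=2 P3.R0=2 P3.R1=2
P1.R0=2 P1.R1=2 P3.R0=0 P3.R1=0
P1.R0=2 P1.R1=2 P3.R0=0 P3.R1=2
P1.R0=2 P1.R1=2 P3.R0=2 P3.R1=2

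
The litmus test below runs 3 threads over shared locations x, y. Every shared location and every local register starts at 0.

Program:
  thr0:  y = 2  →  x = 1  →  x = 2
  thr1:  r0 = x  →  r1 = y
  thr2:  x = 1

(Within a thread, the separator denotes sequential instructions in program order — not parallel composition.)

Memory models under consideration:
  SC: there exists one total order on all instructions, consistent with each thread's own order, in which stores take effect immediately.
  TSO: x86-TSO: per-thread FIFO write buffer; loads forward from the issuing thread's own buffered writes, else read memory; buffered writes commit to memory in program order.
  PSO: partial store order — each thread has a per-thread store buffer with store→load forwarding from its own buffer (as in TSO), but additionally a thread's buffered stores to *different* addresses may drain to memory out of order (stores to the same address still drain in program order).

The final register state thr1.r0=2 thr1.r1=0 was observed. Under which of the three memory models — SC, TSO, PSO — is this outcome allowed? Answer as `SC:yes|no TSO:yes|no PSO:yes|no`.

outcome vector order: (thr1.r0,thr1.r1)
SC: 5 outcomes — {<0 0>; <0 2>; <1 0>; <1 2>; <2 2>}
TSO: 5 outcomes — {<0 0>; <0 2>; <1 0>; <1 2>; <2 2>}
PSO: 6 outcomes — {<0 0>; <0 2>; <1 0>; <1 2>; <2 0>; <2 2>}
target <2 0> ∈ {PSO}

SC:no TSO:no PSO:yes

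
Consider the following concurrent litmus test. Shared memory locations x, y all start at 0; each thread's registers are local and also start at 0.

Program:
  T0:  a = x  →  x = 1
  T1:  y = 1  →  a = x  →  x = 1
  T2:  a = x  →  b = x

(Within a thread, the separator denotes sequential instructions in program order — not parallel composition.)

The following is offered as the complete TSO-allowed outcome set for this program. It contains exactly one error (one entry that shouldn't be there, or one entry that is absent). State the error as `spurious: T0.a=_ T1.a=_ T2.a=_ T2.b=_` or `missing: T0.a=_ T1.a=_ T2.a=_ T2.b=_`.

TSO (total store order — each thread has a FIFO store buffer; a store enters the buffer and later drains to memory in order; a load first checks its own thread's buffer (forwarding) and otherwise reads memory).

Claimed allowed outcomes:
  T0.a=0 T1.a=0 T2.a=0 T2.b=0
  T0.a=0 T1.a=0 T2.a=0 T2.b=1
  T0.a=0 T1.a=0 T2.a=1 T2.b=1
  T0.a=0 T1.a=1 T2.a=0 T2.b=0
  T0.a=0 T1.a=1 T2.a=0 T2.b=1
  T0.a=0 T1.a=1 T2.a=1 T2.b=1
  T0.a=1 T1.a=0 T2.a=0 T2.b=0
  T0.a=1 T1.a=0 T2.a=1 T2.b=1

missing: T0.a=1 T1.a=0 T2.a=0 T2.b=1

outcome vector order: (T0.a,T1.a,T2.a,T2.b)
TSO: 9 outcomes — {0000, 0001, 0011, 0100, 0101, 0111, 1000, 1001, 1011}
TSO∖claimed = {1001}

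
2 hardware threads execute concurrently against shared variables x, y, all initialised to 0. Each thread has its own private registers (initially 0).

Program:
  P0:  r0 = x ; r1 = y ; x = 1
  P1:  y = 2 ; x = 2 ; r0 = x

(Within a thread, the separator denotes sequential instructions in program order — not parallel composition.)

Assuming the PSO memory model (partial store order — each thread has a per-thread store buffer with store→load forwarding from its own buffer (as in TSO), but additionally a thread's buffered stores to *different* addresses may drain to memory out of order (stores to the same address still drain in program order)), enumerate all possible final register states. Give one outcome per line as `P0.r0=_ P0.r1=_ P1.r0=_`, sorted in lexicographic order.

P0.r0=0 P0.r1=0 P1.r0=1
P0.r0=0 P0.r1=0 P1.r0=2
P0.r0=0 P0.r1=2 P1.r0=1
P0.r0=0 P0.r1=2 P1.r0=2
P0.r0=2 P0.r1=0 P1.r0=1
P0.r0=2 P0.r1=0 P1.r0=2
P0.r0=2 P0.r1=2 P1.r0=1
P0.r0=2 P0.r1=2 P1.r0=2

outcome vector order: (P0.r0,P0.r1,P1.r0)
|PSO outcomes| = 8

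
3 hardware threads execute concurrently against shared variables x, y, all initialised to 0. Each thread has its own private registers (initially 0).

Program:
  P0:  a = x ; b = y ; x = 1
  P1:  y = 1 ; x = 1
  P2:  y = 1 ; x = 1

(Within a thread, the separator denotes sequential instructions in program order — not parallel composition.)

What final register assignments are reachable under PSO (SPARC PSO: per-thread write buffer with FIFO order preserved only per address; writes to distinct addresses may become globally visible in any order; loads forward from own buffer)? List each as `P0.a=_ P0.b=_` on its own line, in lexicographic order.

P0.a=0 P0.b=0
P0.a=0 P0.b=1
P0.a=1 P0.b=0
P0.a=1 P0.b=1

outcome vector order: (P0.a,P0.b)
|PSO outcomes| = 4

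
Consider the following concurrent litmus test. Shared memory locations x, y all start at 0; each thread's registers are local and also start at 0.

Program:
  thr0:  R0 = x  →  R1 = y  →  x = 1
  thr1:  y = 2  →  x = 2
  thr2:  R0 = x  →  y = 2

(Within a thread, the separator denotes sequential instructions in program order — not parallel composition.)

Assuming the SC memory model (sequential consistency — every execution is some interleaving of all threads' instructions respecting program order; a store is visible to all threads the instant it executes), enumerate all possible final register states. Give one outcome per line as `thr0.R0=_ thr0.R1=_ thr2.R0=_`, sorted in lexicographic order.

thr0.R0=0 thr0.R1=0 thr2.R0=0
thr0.R0=0 thr0.R1=0 thr2.R0=1
thr0.R0=0 thr0.R1=0 thr2.R0=2
thr0.R0=0 thr0.R1=2 thr2.R0=0
thr0.R0=0 thr0.R1=2 thr2.R0=1
thr0.R0=0 thr0.R1=2 thr2.R0=2
thr0.R0=2 thr0.R1=2 thr2.R0=0
thr0.R0=2 thr0.R1=2 thr2.R0=1
thr0.R0=2 thr0.R1=2 thr2.R0=2

outcome vector order: (thr0.R0,thr0.R1,thr2.R0)
|SC outcomes| = 9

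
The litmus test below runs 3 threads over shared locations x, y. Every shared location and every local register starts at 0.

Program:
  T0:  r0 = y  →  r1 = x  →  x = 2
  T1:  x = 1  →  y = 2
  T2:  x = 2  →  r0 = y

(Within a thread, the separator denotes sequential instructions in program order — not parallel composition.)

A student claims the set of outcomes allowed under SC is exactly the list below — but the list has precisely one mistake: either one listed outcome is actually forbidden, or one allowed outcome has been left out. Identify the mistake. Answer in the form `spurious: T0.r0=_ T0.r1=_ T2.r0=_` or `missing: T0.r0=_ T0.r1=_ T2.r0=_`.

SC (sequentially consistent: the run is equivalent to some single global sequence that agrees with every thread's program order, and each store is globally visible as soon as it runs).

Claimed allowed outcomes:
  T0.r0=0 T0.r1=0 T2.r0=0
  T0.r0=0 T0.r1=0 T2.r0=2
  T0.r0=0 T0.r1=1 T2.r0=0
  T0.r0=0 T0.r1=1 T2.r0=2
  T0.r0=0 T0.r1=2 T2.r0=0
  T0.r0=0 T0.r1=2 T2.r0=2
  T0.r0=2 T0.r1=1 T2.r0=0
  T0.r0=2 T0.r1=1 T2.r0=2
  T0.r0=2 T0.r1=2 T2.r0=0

outcome vector order: (T0.r0,T0.r1,T2.r0)
SC: 10 outcomes — {000, 002, 010, 012, 020, 022, 210, 212, 220, 222}
SC∖claimed = {222}

missing: T0.r0=2 T0.r1=2 T2.r0=2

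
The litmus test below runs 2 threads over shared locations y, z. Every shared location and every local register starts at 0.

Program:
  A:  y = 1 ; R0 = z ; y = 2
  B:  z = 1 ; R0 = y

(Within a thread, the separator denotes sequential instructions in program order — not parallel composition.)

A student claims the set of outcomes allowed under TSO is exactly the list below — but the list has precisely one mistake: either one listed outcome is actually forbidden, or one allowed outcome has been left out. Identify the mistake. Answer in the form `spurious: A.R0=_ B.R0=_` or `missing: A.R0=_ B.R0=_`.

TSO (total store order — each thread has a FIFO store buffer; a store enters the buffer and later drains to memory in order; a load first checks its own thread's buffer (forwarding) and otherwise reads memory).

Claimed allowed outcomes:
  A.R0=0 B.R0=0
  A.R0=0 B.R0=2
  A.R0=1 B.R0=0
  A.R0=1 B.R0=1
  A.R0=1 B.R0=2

missing: A.R0=0 B.R0=1

outcome vector order: (A.R0,B.R0)
TSO: 6 outcomes — {<0 0> <0 1> <0 2> <1 0> <1 1> <1 2>}
TSO∖claimed = {<0 1>}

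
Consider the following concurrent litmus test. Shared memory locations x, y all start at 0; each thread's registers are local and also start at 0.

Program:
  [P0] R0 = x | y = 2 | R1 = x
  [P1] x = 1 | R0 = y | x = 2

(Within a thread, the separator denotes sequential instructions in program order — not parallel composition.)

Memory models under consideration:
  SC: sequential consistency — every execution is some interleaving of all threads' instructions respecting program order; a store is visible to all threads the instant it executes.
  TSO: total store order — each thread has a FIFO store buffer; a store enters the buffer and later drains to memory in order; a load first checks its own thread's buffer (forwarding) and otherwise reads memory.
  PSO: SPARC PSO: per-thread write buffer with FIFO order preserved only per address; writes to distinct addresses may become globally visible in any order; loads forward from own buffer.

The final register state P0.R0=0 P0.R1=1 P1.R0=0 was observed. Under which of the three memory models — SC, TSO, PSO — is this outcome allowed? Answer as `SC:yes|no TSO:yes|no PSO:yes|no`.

outcome vector order: (P0.R0,P0.R1,P1.R0)
[SC] allowed = {0/0/2; 0/1/0; 0/1/2; 0/2/0; 0/2/2; 1/1/0; 1/1/2; 1/2/0; 1/2/2; 2/2/0}
[TSO] allowed = {0/0/0; 0/0/2; 0/1/0; 0/1/2; 0/2/0; 0/2/2; 1/1/0; 1/1/2; 1/2/0; 1/2/2; 2/2/0}
[PSO] allowed = {0/0/0; 0/0/2; 0/1/0; 0/1/2; 0/2/0; 0/2/2; 1/1/0; 1/1/2; 1/2/0; 1/2/2; 2/2/0}
target 0/1/0 ∈ {SC,TSO,PSO}

SC:yes TSO:yes PSO:yes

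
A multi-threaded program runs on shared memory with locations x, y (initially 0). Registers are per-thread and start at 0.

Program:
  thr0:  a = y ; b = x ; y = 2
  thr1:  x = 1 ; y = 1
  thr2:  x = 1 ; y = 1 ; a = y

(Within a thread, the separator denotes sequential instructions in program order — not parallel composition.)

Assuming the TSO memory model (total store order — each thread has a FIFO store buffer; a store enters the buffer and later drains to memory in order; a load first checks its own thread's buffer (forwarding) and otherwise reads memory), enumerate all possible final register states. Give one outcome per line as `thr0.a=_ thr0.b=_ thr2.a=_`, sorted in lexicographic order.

thr0.a=0 thr0.b=0 thr2.a=1
thr0.a=0 thr0.b=0 thr2.a=2
thr0.a=0 thr0.b=1 thr2.a=1
thr0.a=0 thr0.b=1 thr2.a=2
thr0.a=1 thr0.b=1 thr2.a=1
thr0.a=1 thr0.b=1 thr2.a=2

outcome vector order: (thr0.a,thr0.b,thr2.a)
|TSO outcomes| = 6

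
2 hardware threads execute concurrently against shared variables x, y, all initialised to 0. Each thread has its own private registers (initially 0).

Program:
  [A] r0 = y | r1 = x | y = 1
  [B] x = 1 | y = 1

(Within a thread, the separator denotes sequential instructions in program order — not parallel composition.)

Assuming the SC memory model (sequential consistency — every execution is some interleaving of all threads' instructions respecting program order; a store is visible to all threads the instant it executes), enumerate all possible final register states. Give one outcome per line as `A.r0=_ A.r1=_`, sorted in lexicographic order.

outcome vector order: (A.r0,A.r1)
|SC outcomes| = 3

A.r0=0 A.r1=0
A.r0=0 A.r1=1
A.r0=1 A.r1=1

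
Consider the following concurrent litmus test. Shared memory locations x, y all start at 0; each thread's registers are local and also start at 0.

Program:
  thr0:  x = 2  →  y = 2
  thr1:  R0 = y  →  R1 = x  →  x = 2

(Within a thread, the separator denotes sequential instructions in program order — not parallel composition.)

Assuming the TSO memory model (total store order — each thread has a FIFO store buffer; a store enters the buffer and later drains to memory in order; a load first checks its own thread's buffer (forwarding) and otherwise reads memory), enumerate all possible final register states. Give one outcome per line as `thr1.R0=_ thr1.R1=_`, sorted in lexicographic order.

outcome vector order: (thr1.R0,thr1.R1)
|TSO outcomes| = 3

thr1.R0=0 thr1.R1=0
thr1.R0=0 thr1.R1=2
thr1.R0=2 thr1.R1=2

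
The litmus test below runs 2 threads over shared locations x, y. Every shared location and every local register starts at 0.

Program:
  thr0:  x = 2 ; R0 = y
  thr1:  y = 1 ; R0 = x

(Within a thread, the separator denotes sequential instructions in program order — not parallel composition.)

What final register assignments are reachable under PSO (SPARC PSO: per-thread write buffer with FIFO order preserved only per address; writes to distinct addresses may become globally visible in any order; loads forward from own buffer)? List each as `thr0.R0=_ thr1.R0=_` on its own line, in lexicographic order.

outcome vector order: (thr0.R0,thr1.R0)
|PSO outcomes| = 4

thr0.R0=0 thr1.R0=0
thr0.R0=0 thr1.R0=2
thr0.R0=1 thr1.R0=0
thr0.R0=1 thr1.R0=2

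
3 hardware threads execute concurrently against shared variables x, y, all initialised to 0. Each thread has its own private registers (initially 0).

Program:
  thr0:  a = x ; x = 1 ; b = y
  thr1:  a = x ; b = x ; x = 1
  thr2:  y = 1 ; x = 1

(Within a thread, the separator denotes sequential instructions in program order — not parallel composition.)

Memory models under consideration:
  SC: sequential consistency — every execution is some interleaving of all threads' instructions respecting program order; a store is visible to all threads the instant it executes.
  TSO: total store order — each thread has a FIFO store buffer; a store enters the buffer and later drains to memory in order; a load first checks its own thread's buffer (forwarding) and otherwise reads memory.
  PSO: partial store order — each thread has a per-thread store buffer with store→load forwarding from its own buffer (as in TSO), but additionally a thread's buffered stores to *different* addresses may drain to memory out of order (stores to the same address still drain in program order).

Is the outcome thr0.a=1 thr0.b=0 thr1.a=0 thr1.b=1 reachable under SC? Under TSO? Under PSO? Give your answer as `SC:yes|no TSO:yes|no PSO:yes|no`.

SC:no TSO:no PSO:yes

outcome vector order: (thr0.a,thr0.b,thr1.a,thr1.b)
[SC] allowed = {0/0/0/0; 0/0/0/1; 0/0/1/1; 0/1/0/0; 0/1/0/1; 0/1/1/1; 1/0/0/0; 1/1/0/0; 1/1/0/1; 1/1/1/1}
[TSO] allowed = {0/0/0/0; 0/0/0/1; 0/0/1/1; 0/1/0/0; 0/1/0/1; 0/1/1/1; 1/0/0/0; 1/1/0/0; 1/1/0/1; 1/1/1/1}
[PSO] allowed = {0/0/0/0; 0/0/0/1; 0/0/1/1; 0/1/0/0; 0/1/0/1; 0/1/1/1; 1/0/0/0; 1/0/0/1; 1/0/1/1; 1/1/0/0; 1/1/0/1; 1/1/1/1}
target 1/0/0/1 ∈ {PSO}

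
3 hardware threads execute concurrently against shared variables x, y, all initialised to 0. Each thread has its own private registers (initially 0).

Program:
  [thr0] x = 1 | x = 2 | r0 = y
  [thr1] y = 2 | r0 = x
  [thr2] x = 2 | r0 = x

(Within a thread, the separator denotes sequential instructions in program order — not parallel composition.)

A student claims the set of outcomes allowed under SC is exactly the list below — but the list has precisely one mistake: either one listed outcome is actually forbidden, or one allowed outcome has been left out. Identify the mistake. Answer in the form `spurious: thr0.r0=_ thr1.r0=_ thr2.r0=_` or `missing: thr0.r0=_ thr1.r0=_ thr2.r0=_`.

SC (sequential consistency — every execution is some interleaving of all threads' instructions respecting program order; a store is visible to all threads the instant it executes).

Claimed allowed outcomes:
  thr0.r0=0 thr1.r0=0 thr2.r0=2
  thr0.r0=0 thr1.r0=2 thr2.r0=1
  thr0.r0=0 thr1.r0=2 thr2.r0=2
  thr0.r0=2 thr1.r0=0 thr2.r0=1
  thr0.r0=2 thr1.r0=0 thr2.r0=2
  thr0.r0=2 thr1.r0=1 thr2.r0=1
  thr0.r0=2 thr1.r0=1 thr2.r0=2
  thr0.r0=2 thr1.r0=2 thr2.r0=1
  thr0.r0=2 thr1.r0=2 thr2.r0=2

outcome vector order: (thr0.r0,thr1.r0,thr2.r0)
SC (8): <0 2 1>; <0 2 2>; <2 0 1>; <2 0 2>; <2 1 1>; <2 1 2>; <2 2 1>; <2 2 2>
claimed∖SC = {<0 0 2>}

spurious: thr0.r0=0 thr1.r0=0 thr2.r0=2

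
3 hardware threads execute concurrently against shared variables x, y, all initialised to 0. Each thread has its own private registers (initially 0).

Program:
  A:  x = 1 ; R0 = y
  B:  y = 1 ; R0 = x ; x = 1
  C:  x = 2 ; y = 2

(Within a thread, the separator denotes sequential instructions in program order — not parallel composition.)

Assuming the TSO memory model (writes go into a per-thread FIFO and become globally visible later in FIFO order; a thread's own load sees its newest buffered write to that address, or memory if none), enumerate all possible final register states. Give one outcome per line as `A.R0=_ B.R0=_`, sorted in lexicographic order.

A.R0=0 B.R0=0
A.R0=0 B.R0=1
A.R0=0 B.R0=2
A.R0=1 B.R0=0
A.R0=1 B.R0=1
A.R0=1 B.R0=2
A.R0=2 B.R0=0
A.R0=2 B.R0=1
A.R0=2 B.R0=2

outcome vector order: (A.R0,B.R0)
|TSO outcomes| = 9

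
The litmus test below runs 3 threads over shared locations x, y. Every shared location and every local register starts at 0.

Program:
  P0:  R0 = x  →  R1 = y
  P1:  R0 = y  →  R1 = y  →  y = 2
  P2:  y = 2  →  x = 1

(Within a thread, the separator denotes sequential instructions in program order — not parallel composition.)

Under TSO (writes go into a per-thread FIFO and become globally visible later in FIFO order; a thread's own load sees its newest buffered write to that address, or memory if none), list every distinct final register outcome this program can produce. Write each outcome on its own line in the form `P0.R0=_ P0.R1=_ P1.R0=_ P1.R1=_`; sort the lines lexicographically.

P0.R0=0 P0.R1=0 P1.R0=0 P1.R1=0
P0.R0=0 P0.R1=0 P1.R0=0 P1.R1=2
P0.R0=0 P0.R1=0 P1.R0=2 P1.R1=2
P0.R0=0 P0.R1=2 P1.R0=0 P1.R1=0
P0.R0=0 P0.R1=2 P1.R0=0 P1.R1=2
P0.R0=0 P0.R1=2 P1.R0=2 P1.R1=2
P0.R0=1 P0.R1=2 P1.R0=0 P1.R1=0
P0.R0=1 P0.R1=2 P1.R0=0 P1.R1=2
P0.R0=1 P0.R1=2 P1.R0=2 P1.R1=2

outcome vector order: (P0.R0,P0.R1,P1.R0,P1.R1)
|TSO outcomes| = 9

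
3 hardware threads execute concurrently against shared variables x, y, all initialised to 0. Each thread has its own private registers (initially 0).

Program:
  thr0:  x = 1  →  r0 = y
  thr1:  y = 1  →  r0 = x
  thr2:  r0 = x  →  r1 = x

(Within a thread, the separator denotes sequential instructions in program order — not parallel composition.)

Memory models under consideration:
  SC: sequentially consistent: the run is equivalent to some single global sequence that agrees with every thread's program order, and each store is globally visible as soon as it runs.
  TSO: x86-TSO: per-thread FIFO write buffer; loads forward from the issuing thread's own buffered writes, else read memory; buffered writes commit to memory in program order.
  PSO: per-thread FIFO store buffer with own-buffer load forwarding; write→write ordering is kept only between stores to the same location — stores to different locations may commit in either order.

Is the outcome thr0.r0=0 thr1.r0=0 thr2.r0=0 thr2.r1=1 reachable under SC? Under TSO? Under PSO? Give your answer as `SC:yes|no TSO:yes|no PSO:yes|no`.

outcome vector order: (thr0.r0,thr1.r0,thr2.r0,thr2.r1)
[SC] allowed = {0/1/0/0 0/1/0/1 0/1/1/1 1/0/0/0 1/0/0/1 1/0/1/1 1/1/0/0 1/1/0/1 1/1/1/1}
[TSO] allowed = {0/0/0/0 0/0/0/1 0/0/1/1 0/1/0/0 0/1/0/1 0/1/1/1 1/0/0/0 1/0/0/1 1/0/1/1 1/1/0/0 1/1/0/1 1/1/1/1}
[PSO] allowed = {0/0/0/0 0/0/0/1 0/0/1/1 0/1/0/0 0/1/0/1 0/1/1/1 1/0/0/0 1/0/0/1 1/0/1/1 1/1/0/0 1/1/0/1 1/1/1/1}
target 0/0/0/1 ∈ {TSO,PSO}

SC:no TSO:yes PSO:yes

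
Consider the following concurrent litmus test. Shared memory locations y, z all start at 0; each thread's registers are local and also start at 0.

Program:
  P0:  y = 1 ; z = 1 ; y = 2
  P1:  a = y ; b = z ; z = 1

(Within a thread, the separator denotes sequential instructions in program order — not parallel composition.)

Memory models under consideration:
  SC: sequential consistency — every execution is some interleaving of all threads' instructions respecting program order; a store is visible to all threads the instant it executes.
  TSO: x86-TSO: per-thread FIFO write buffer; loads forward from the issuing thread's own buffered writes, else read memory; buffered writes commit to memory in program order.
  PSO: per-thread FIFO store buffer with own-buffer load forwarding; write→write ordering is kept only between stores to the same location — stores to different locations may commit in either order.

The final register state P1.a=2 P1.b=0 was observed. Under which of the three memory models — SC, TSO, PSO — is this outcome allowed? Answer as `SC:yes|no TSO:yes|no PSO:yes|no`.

SC:no TSO:no PSO:yes

outcome vector order: (P1.a,P1.b)
[SC] allowed = {0/0; 0/1; 1/0; 1/1; 2/1}
[TSO] allowed = {0/0; 0/1; 1/0; 1/1; 2/1}
[PSO] allowed = {0/0; 0/1; 1/0; 1/1; 2/0; 2/1}
target 2/0 ∈ {PSO}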